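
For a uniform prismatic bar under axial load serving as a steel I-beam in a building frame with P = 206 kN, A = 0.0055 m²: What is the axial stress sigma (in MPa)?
Model: a uniform prismatic bar under axial load, so sigma = P / A.
Convert to SI units:
  P = 206 kN = 206000 N
Substitute:
  sigma = 206000 / 0.0055
  sigma = 3.745 × 10⁷ Pa
Convert: sigma = 3.745 × 10⁷ Pa = 37.45 MPa
Final answer: sigma = 37.45 MPa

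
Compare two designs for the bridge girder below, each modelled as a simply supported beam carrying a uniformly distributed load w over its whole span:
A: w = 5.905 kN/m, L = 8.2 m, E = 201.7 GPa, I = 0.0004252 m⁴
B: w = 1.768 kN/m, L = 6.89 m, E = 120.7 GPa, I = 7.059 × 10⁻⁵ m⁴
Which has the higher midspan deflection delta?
Model: a simply supported beam carrying a uniformly distributed load w over its whole span, so delta = (5·w·L^4) / (384·E·I) (SI units).
  A: delta = (5 × 5905 × 8.2^4) / (384 × (2.017 × 10¹¹) × 0.0004252) = 0.004053 m = 4.053 mm
  B: delta = (5 × 1768 × 6.89^4) / (384 × (1.207 × 10¹¹) × (7.059 × 10⁻⁵)) = 0.006089 m = 6.089 mm
6.089 mm > 4.053 mm, so B is larger.
Final answer: B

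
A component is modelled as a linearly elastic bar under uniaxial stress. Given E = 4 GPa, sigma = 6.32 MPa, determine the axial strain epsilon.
Model: a linearly elastic bar under uniaxial stress, so sigma = E·epsilon.
Solve for epsilon: epsilon = sigma / E.
Convert to SI units:
  E = 4 GPa = 4 × 10⁹ Pa
  sigma = 6.32 MPa = 6.32 × 10⁶ Pa
Substitute:
  epsilon = (6.32 × 10⁶) / (4 × 10⁹)
  epsilon = 0.00158
Final answer: epsilon = 0.00158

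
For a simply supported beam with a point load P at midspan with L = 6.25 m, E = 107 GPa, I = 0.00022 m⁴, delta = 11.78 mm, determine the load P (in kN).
Model: a simply supported beam with a point load P at midspan, so delta = (P·L^3) / (48·E·I).
Solve for P: P = (48·delta·E·I) / L^3.
Convert to SI units:
  E = 107 GPa = 1.07 × 10¹¹ Pa
  delta = 11.78 mm = 0.01178 m
Substitute:
  P = (48 × 0.01178 × (1.07 × 10¹¹) × 0.00022) / 6.25^3
  P = 54520 N
Convert: P = 54520 N = 54.52 kN
Final answer: P = 54.52 kN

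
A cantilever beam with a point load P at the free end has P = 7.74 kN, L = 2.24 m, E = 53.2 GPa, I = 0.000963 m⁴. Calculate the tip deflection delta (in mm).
Model: a cantilever beam with a point load P at the free end, so delta = (P·L^3) / (3·E·I).
Convert to SI units:
  P = 7.74 kN = 7740 N
  E = 53.2 GPa = 5.32 × 10¹⁰ Pa
Substitute:
  delta = (7740 × 2.24^3) / (3 × (5.32 × 10¹⁰) × 0.000963)
  delta = 0.000566 m
Convert: delta = 0.000566 m = 0.566 mm
Final answer: delta = 0.566 mm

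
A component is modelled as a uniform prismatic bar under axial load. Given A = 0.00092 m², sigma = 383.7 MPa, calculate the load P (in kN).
Model: a uniform prismatic bar under axial load, so sigma = P / A.
Solve for P: P = sigma·A.
Convert to SI units:
  sigma = 383.7 MPa = 3.837 × 10⁸ Pa
Substitute:
  P = (3.837 × 10⁸) × 0.00092
  P = 353000 N
Convert: P = 353000 N = 353 kN
Final answer: P = 353 kN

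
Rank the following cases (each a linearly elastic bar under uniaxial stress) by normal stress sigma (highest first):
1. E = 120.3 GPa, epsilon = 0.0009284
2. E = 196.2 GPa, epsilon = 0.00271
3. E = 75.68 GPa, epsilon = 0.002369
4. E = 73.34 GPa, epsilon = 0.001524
Model: a linearly elastic bar under uniaxial stress, so sigma = E·epsilon (SI units).
  Case 1: sigma = (1.203 × 10¹¹) × 0.0009284 = 1.117 × 10⁸ Pa = 111.7 MPa
  Case 2: sigma = (1.962 × 10¹¹) × 0.00271 = 5.317 × 10⁸ Pa = 531.7 MPa
  Case 3: sigma = (7.568 × 10¹⁰) × 0.002369 = 1.793 × 10⁸ Pa = 179.3 MPa
  Case 4: sigma = (7.334 × 10¹⁰) × 0.001524 = 1.118 × 10⁸ Pa = 111.8 MPa
Ordering: 531.7 MPa (case 2) > 179.3 MPa (case 3) > 111.8 MPa (case 4) > 111.7 MPa (case 1)
Final answer: 2, 3, 4, 1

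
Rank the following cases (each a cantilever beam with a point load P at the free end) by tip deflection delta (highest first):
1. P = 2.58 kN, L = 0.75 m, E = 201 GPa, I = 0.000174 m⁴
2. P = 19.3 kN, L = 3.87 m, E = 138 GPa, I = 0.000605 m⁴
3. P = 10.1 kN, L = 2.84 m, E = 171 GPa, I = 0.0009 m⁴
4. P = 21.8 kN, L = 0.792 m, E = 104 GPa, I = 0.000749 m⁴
Model: a cantilever beam with a point load P at the free end, so delta = (P·L^3) / (3·E·I) (SI units).
  Case 1: delta = (2580 × 0.75^3) / (3 × (2.01 × 10¹¹) × 0.000174) = 1.037 × 10⁻⁵ m = 0.01037 mm
  Case 2: delta = (19300 × 3.87^3) / (3 × (1.38 × 10¹¹) × 0.000605) = 0.004466 m = 4.466 mm
  Case 3: delta = (10100 × 2.84^3) / (3 × (1.71 × 10¹¹) × 0.0009) = 0.0005011 m = 0.5011 mm
  Case 4: delta = (21800 × 0.792^3) / (3 × (1.04 × 10¹¹) × 0.000749) = 4.634 × 10⁻⁵ m = 0.04634 mm
Ordering: 4.466 mm (case 2) > 0.5011 mm (case 3) > 0.04634 mm (case 4) > 0.01037 mm (case 1)
Final answer: 2, 3, 4, 1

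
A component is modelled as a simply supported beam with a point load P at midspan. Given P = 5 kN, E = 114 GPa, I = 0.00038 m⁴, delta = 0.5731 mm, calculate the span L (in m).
Model: a simply supported beam with a point load P at midspan, so delta = (P·L^3) / (48·E·I).
Solve for L: L = ((48·delta·E·I) / P)^(1/3).
Convert to SI units:
  P = 5 kN = 5000 N
  E = 114 GPa = 1.14 × 10¹¹ Pa
  delta = 0.5731 mm = 0.0005731 m
Substitute:
  L = ((48 × 0.0005731 × (1.14 × 10¹¹) × 0.00038) / 5000)^(1/3)
  L = 6.2 m
Final answer: L = 6.2 m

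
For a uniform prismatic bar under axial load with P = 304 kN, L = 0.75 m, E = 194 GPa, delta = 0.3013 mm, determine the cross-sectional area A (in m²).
Model: a uniform prismatic bar under axial load, so delta = (P·L) / (A·E).
Solve for A: A = (P·L) / (delta·E).
Convert to SI units:
  P = 304 kN = 304000 N
  E = 194 GPa = 1.94 × 10¹¹ Pa
  delta = 0.3013 mm = 0.0003013 m
Substitute:
  A = (304000 × 0.75) / (0.0003013 × (1.94 × 10¹¹))
  A = 0.003901 m²
Final answer: A = 0.003901 m²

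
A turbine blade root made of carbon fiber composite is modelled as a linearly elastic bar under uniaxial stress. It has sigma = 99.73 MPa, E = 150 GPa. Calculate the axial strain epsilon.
Model: a linearly elastic bar under uniaxial stress, so epsilon = sigma / E.
Convert to SI units:
  sigma = 99.73 MPa = 9.973 × 10⁷ Pa
  E = 150 GPa = 1.5 × 10¹¹ Pa
Substitute:
  epsilon = (9.973 × 10⁷) / (1.5 × 10¹¹)
  epsilon = 0.0006649
Final answer: epsilon = 0.0006649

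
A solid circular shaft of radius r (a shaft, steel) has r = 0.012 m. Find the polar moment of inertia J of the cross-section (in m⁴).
Model: a solid circular shaft of radius r, so J = (π·r^4) / 2.
Substitute:
  J = (π × 0.012^4) / 2
  J = 3.257 × 10⁻⁸ m⁴
Final answer: J = 3.257 × 10⁻⁸ m⁴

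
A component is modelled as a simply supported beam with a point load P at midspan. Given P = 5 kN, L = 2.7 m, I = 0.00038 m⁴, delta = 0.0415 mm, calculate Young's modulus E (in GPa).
Model: a simply supported beam with a point load P at midspan, so delta = (P·L^3) / (48·E·I).
Solve for E: E = (P·L^3) / (48·delta·I).
Convert to SI units:
  P = 5 kN = 5000 N
  delta = 0.0415 mm = 4.15 × 10⁻⁵ m
Substitute:
  E = (5000 × 2.7^3) / (48 × (4.15 × 10⁻⁵) × 0.00038)
  E = 1.3 × 10¹¹ Pa
Convert: E = 1.3 × 10¹¹ Pa = 130 GPa
Final answer: E = 130 GPa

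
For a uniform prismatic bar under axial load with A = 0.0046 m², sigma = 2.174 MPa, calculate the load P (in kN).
Model: a uniform prismatic bar under axial load, so sigma = P / A.
Solve for P: P = sigma·A.
Convert to SI units:
  sigma = 2.174 MPa = 2.174 × 10⁶ Pa
Substitute:
  P = (2.174 × 10⁶) × 0.0046
  P = 10000 N
Convert: P = 10000 N = 10 kN
Final answer: P = 10 kN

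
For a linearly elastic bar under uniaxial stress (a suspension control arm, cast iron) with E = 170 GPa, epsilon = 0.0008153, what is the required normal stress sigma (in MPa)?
Model: a linearly elastic bar under uniaxial stress, so epsilon = sigma / E.
Solve for sigma: sigma = epsilon·E.
Convert to SI units:
  E = 170 GPa = 1.7 × 10¹¹ Pa
Substitute:
  sigma = 0.0008153 × (1.7 × 10¹¹)
  sigma = 1.386 × 10⁸ Pa
Convert: sigma = 1.386 × 10⁸ Pa = 138.6 MPa
Final answer: sigma = 138.6 MPa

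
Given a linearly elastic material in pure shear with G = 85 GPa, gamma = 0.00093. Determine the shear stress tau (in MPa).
Model: a linearly elastic material in pure shear, so tau = G·gamma.
Convert to SI units:
  G = 85 GPa = 8.5 × 10¹⁰ Pa
Substitute:
  tau = (8.5 × 10¹⁰) × 0.00093
  tau = 7.905 × 10⁷ Pa
Convert: tau = 7.905 × 10⁷ Pa = 79.05 MPa
Final answer: tau = 79.05 MPa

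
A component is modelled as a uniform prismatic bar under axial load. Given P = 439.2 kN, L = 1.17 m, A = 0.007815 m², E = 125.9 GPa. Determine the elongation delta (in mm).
Model: a uniform prismatic bar under axial load, so delta = (P·L) / (A·E).
Convert to SI units:
  P = 439.2 kN = 439200 N
  E = 125.9 GPa = 1.259 × 10¹¹ Pa
Substitute:
  delta = (439200 × 1.17) / (0.007815 × (1.259 × 10¹¹))
  delta = 0.0005223 m
Convert: delta = 0.0005223 m = 0.5223 mm
Final answer: delta = 0.5223 mm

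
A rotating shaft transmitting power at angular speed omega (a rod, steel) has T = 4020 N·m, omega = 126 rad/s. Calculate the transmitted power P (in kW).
Model: a rotating shaft transmitting power at angular speed omega, so P = T·omega.
Substitute:
  P = 4020 × 126
  P = 506500 W
Convert: P = 506500 W = 506.5 kW
Final answer: P = 506.5 kW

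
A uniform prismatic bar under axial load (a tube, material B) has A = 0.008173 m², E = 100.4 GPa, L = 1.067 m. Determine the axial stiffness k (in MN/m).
Model: a uniform prismatic bar under axial load, so k = (A·E) / L.
Convert to SI units:
  E = 100.4 GPa = 1.004 × 10¹¹ Pa
Substitute:
  k = (0.008173 × (1.004 × 10¹¹)) / 1.067
  k = 7.69 × 10⁸ N/m
Convert: k = 7.69 × 10⁸ N/m = 769 MN/m
Final answer: k = 769 MN/m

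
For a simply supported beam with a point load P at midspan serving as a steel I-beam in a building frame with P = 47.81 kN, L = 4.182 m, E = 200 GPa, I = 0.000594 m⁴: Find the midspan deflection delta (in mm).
Model: a simply supported beam with a point load P at midspan, so delta = (P·L^3) / (48·E·I).
Convert to SI units:
  P = 47.81 kN = 47810 N
  E = 200 GPa = 2 × 10¹¹ Pa
Substitute:
  delta = (47810 × 4.182^3) / (48 × (2 × 10¹¹) × 0.000594)
  delta = 0.0006132 m
Convert: delta = 0.0006132 m = 0.6132 mm
Final answer: delta = 0.6132 mm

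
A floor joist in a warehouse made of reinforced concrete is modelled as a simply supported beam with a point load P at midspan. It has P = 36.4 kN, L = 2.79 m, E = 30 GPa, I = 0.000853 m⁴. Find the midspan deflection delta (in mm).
Model: a simply supported beam with a point load P at midspan, so delta = (P·L^3) / (48·E·I).
Convert to SI units:
  P = 36.4 kN = 36400 N
  E = 30 GPa = 3 × 10¹⁰ Pa
Substitute:
  delta = (36400 × 2.79^3) / (48 × (3 × 10¹⁰) × 0.000853)
  delta = 0.0006436 m
Convert: delta = 0.0006436 m = 0.6436 mm
Final answer: delta = 0.6436 mm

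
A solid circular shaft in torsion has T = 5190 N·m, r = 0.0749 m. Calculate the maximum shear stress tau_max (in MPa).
Model: a solid circular shaft in torsion, so tau_max = (2·T) / (π·r^3).
Substitute:
  tau_max = (2 × 5190) / (π × 0.0749^3)
  tau_max = 7.863 × 10⁶ Pa
Convert: tau_max = 7.863 × 10⁶ Pa = 7.863 MPa
Final answer: tau_max = 7.863 MPa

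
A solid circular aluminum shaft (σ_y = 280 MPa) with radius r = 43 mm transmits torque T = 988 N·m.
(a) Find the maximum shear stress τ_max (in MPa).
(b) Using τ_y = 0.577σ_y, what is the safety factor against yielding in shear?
(a) For a solid circular shaft, τ_max = T·r/J with J = π·r^4/2, i.e. τ_max = 2·T / (π·r^3). Convert r = 43 mm = 0.043 m.
  τ_max = (2 × 988) / (π × 0.043^3) = 7.911 × 10⁶ Pa = 7.911 MPa
(b) τ_y = 0.577 × 280 = 161.56 MPa
  SF = τ_y/τ_max = 161.56 / 7.911 = 20.42
Final answer: (a) τ_max = 7.911 MPa, (b) SF = 20.42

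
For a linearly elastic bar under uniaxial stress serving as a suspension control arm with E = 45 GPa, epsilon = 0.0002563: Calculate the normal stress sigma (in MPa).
Model: a linearly elastic bar under uniaxial stress, so sigma = E·epsilon.
Convert to SI units:
  E = 45 GPa = 4.5 × 10¹⁰ Pa
Substitute:
  sigma = (4.5 × 10¹⁰) × 0.0002563
  sigma = 1.153 × 10⁷ Pa
Convert: sigma = 1.153 × 10⁷ Pa = 11.53 MPa
Final answer: sigma = 11.53 MPa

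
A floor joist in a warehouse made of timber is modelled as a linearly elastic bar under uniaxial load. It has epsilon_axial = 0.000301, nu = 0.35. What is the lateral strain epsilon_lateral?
Model: a linearly elastic bar under uniaxial load, so epsilon_lateral = -nu·epsilon_axial.
Substitute:
  epsilon_lateral = -(0.35 × 0.000301)
  epsilon_lateral = -0.0001053
Final answer: epsilon_lateral = -0.0001053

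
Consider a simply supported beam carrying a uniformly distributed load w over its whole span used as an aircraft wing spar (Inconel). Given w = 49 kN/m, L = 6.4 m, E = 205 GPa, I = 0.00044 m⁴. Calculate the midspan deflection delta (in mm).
Model: a simply supported beam carrying a uniformly distributed load w over its whole span, so delta = (5·w·L^4) / (384·E·I).
Convert to SI units:
  w = 49 kN/m = 49000 N/m
  E = 205 GPa = 2.05 × 10¹¹ Pa
Substitute:
  delta = (5 × 49000 × 6.4^4) / (384 × (2.05 × 10¹¹) × 0.00044)
  delta = 0.01187 m
Convert: delta = 0.01187 m = 11.87 mm
Final answer: delta = 11.87 mm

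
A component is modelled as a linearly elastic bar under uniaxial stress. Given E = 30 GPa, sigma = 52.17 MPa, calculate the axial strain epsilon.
Model: a linearly elastic bar under uniaxial stress, so sigma = E·epsilon.
Solve for epsilon: epsilon = sigma / E.
Convert to SI units:
  E = 30 GPa = 3 × 10¹⁰ Pa
  sigma = 52.17 MPa = 5.217 × 10⁷ Pa
Substitute:
  epsilon = (5.217 × 10⁷) / (3 × 10¹⁰)
  epsilon = 0.001739
Final answer: epsilon = 0.001739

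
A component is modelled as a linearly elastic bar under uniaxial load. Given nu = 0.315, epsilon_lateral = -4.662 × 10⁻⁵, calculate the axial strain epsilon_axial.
Model: a linearly elastic bar under uniaxial load, so epsilon_lateral = -nu·epsilon_axial.
Solve for epsilon_axial: epsilon_axial = -epsilon_lateral / nu.
Substitute:
  epsilon_axial = -(-4.662 × 10⁻⁵) / 0.315
  epsilon_axial = 0.000148
Final answer: epsilon_axial = 0.000148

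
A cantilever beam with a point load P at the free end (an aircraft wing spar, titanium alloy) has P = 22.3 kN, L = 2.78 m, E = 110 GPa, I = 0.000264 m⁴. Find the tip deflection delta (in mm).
Model: a cantilever beam with a point load P at the free end, so delta = (P·L^3) / (3·E·I).
Convert to SI units:
  P = 22.3 kN = 22300 N
  E = 110 GPa = 1.1 × 10¹¹ Pa
Substitute:
  delta = (22300 × 2.78^3) / (3 × (1.1 × 10¹¹) × 0.000264)
  delta = 0.005499 m
Convert: delta = 0.005499 m = 5.499 mm
Final answer: delta = 5.499 mm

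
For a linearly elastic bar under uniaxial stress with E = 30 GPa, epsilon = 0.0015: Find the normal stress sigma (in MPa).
Model: a linearly elastic bar under uniaxial stress, so sigma = E·epsilon.
Convert to SI units:
  E = 30 GPa = 3 × 10¹⁰ Pa
Substitute:
  sigma = (3 × 10¹⁰) × 0.0015
  sigma = 4.5 × 10⁷ Pa
Convert: sigma = 4.5 × 10⁷ Pa = 45 MPa
Final answer: sigma = 45 MPa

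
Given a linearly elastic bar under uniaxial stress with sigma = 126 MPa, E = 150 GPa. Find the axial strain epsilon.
Model: a linearly elastic bar under uniaxial stress, so epsilon = sigma / E.
Convert to SI units:
  sigma = 126 MPa = 1.26 × 10⁸ Pa
  E = 150 GPa = 1.5 × 10¹¹ Pa
Substitute:
  epsilon = (1.26 × 10⁸) / (1.5 × 10¹¹)
  epsilon = 0.00084
Final answer: epsilon = 0.00084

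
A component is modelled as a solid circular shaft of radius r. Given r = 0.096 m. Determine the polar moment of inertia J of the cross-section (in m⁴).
Model: a solid circular shaft of radius r, so J = (π·r^4) / 2.
Substitute:
  J = (π × 0.096^4) / 2
  J = 0.0001334 m⁴
Final answer: J = 0.0001334 m⁴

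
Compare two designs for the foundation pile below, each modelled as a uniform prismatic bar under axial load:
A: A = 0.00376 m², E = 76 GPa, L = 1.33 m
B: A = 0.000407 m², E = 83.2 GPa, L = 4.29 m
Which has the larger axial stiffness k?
Model: a uniform prismatic bar under axial load, so k = (A·E) / L (SI units).
  A: k = (0.00376 × (7.6 × 10¹⁰)) / 1.33 = 2.149 × 10⁸ N/m = 214.9 MN/m
  B: k = (0.000407 × (8.32 × 10¹⁰)) / 4.29 = 7.893 × 10⁶ N/m = 7.893 MN/m
214.9 MN/m > 7.893 MN/m, so A is larger.
Final answer: A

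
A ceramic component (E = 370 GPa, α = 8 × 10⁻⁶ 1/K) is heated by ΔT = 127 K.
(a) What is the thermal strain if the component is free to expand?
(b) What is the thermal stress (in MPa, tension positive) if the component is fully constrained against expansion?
(a) Free thermal strain ε_th = α·ΔT = (8 × 10⁻⁶) × 127 = 0.001016
(b) Fully constrained, the expansion is suppressed, so σ = -E·α·ΔT. Convert E = 370 GPa = 3.7 × 10¹¹ Pa.
  σ = -(3.7 × 10¹¹) × (8 × 10⁻⁶) × 127 = -3.759 × 10⁸ Pa = -375.9 MPa (compressive)
Final answer: (a) ε_th = 0.001016, (b) σ = -375.9 MPa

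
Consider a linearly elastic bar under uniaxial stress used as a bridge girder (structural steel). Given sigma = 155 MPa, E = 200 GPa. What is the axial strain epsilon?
Model: a linearly elastic bar under uniaxial stress, so epsilon = sigma / E.
Convert to SI units:
  sigma = 155 MPa = 1.55 × 10⁸ Pa
  E = 200 GPa = 2 × 10¹¹ Pa
Substitute:
  epsilon = (1.55 × 10⁸) / (2 × 10¹¹)
  epsilon = 0.000775
Final answer: epsilon = 0.000775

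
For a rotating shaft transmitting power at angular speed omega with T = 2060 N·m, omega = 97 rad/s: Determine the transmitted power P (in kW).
Model: a rotating shaft transmitting power at angular speed omega, so P = T·omega.
Substitute:
  P = 2060 × 97
  P = 199800 W
Convert: P = 199800 W = 199.8 kW
Final answer: P = 199.8 kW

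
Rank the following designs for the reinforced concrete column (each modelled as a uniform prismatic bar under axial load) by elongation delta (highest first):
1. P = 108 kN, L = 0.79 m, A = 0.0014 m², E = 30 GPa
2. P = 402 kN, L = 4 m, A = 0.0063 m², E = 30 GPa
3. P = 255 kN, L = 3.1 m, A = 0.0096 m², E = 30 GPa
Model: a uniform prismatic bar under axial load, so delta = (P·L) / (A·E) (SI units).
  Case 1: delta = (108000 × 0.79) / (0.0014 × (3 × 10¹⁰)) = 0.002031 m = 2.031 mm
  Case 2: delta = (402000 × 4) / (0.0063 × (3 × 10¹⁰)) = 0.008508 m = 8.508 mm
  Case 3: delta = (255000 × 3.1) / (0.0096 × (3 × 10¹⁰)) = 0.002745 m = 2.745 mm
Ordering: 8.508 mm (case 2) > 2.745 mm (case 3) > 2.031 mm (case 1)
Final answer: 2, 3, 1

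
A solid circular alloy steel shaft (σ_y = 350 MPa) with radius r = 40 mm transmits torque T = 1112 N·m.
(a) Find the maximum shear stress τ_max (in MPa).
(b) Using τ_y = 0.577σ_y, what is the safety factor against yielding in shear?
(a) For a solid circular shaft, τ_max = T·r/J with J = π·r^4/2, i.e. τ_max = 2·T / (π·r^3). Convert r = 40 mm = 0.04 m.
  τ_max = (2 × 1112) / (π × 0.04^3) = 1.106 × 10⁷ Pa = 11.06 MPa
(b) τ_y = 0.577 × 350 = 201.95 MPa
  SF = τ_y/τ_max = 201.95 / 11.06 = 18.26
Final answer: (a) τ_max = 11.06 MPa, (b) SF = 18.26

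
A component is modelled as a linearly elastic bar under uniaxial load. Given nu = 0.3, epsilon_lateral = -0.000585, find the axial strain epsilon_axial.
Model: a linearly elastic bar under uniaxial load, so epsilon_lateral = -nu·epsilon_axial.
Solve for epsilon_axial: epsilon_axial = -epsilon_lateral / nu.
Substitute:
  epsilon_axial = -(-0.000585) / 0.3
  epsilon_axial = 0.00195
Final answer: epsilon_axial = 0.00195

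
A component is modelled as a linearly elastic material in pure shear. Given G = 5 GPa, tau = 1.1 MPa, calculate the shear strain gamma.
Model: a linearly elastic material in pure shear, so tau = G·gamma.
Solve for gamma: gamma = tau / G.
Convert to SI units:
  G = 5 GPa = 5 × 10⁹ Pa
  tau = 1.1 MPa = 1.1 × 10⁶ Pa
Substitute:
  gamma = (1.1 × 10⁶) / (5 × 10⁹)
  gamma = 0.00022
Final answer: gamma = 0.00022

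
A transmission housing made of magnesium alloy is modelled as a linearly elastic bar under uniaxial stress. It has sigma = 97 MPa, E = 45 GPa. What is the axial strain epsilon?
Model: a linearly elastic bar under uniaxial stress, so epsilon = sigma / E.
Convert to SI units:
  sigma = 97 MPa = 9.7 × 10⁷ Pa
  E = 45 GPa = 4.5 × 10¹⁰ Pa
Substitute:
  epsilon = (9.7 × 10⁷) / (4.5 × 10¹⁰)
  epsilon = 0.002156
Final answer: epsilon = 0.002156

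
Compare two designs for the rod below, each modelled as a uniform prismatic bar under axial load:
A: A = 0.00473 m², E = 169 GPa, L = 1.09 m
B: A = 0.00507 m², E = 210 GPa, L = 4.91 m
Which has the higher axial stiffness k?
Model: a uniform prismatic bar under axial load, so k = (A·E) / L (SI units).
  A: k = (0.00473 × (1.69 × 10¹¹)) / 1.09 = 7.334 × 10⁸ N/m = 733.4 MN/m
  B: k = (0.00507 × (2.1 × 10¹¹)) / 4.91 = 2.168 × 10⁸ N/m = 216.8 MN/m
733.4 MN/m > 216.8 MN/m, so A is larger.
Final answer: A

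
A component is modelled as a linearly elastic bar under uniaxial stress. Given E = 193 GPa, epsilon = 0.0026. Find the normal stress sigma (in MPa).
Model: a linearly elastic bar under uniaxial stress, so sigma = E·epsilon.
Convert to SI units:
  E = 193 GPa = 1.93 × 10¹¹ Pa
Substitute:
  sigma = (1.93 × 10¹¹) × 0.0026
  sigma = 5.018 × 10⁸ Pa
Convert: sigma = 5.018 × 10⁸ Pa = 501.8 MPa
Final answer: sigma = 501.8 MPa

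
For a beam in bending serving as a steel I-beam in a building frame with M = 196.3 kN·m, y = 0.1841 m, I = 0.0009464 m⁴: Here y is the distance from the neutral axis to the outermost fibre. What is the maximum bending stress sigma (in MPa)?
Model: a beam in bending, so sigma = (M·y) / I.
Convert to SI units:
  M = 196.3 kN·m = 196300 N·m
Substitute:
  sigma = (196300 × 0.1841) / 0.0009464
  sigma = 3.819 × 10⁷ Pa
Convert: sigma = 3.819 × 10⁷ Pa = 38.19 MPa
Final answer: sigma = 38.19 MPa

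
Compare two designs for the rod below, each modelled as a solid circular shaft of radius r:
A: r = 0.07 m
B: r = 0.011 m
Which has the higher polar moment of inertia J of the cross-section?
Model: a solid circular shaft of radius r, so J = (π·r^4) / 2 (SI units).
  A: J = (π × 0.07^4) / 2 = 3.771 × 10⁻⁵ m⁴
  B: J = (π × 0.011^4) / 2 = 2.3 × 10⁻⁸ m⁴
3.771 × 10⁻⁵ m⁴ > 2.3 × 10⁻⁸ m⁴, so A is larger.
Final answer: A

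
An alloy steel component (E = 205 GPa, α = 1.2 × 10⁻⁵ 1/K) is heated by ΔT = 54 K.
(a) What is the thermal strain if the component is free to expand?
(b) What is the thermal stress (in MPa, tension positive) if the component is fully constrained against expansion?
(a) Free thermal strain ε_th = α·ΔT = (1.2 × 10⁻⁵) × 54 = 0.000648
(b) Fully constrained, the expansion is suppressed, so σ = -E·α·ΔT. Convert E = 205 GPa = 2.05 × 10¹¹ Pa.
  σ = -(2.05 × 10¹¹) × (1.2 × 10⁻⁵) × 54 = -1.328 × 10⁸ Pa = -132.8 MPa (compressive)
Final answer: (a) ε_th = 0.000648, (b) σ = -132.8 MPa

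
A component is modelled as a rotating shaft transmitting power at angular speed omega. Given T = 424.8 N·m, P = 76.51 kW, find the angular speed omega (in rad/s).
Model: a rotating shaft transmitting power at angular speed omega, so P = T·omega.
Solve for omega: omega = P / T.
Convert to SI units:
  P = 76.51 kW = 76510 W
Substitute:
  omega = 76510 / 424.8
  omega = 180.1 rad/s
Final answer: omega = 180.1 rad/s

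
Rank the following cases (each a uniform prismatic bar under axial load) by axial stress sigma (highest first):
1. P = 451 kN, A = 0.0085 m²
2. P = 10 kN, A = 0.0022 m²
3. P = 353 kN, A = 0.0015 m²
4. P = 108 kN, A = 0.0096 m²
Model: a uniform prismatic bar under axial load, so sigma = P / A (SI units).
  Case 1: sigma = 451000 / 0.0085 = 5.306 × 10⁷ Pa = 53.06 MPa
  Case 2: sigma = 10000 / 0.0022 = 4.545 × 10⁶ Pa = 4.545 MPa
  Case 3: sigma = 353000 / 0.0015 = 2.353 × 10⁸ Pa = 235.3 MPa
  Case 4: sigma = 108000 / 0.0096 = 1.125 × 10⁷ Pa = 11.25 MPa
Ordering: 235.3 MPa (case 3) > 53.06 MPa (case 1) > 11.25 MPa (case 4) > 4.545 MPa (case 2)
Final answer: 3, 1, 4, 2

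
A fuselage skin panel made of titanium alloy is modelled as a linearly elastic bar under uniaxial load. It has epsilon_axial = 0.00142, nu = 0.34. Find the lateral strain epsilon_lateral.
Model: a linearly elastic bar under uniaxial load, so epsilon_lateral = -nu·epsilon_axial.
Substitute:
  epsilon_lateral = -(0.34 × 0.00142)
  epsilon_lateral = -0.0004828
Final answer: epsilon_lateral = -0.0004828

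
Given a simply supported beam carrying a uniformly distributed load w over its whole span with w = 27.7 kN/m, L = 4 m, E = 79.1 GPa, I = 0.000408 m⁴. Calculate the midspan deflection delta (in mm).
Model: a simply supported beam carrying a uniformly distributed load w over its whole span, so delta = (5·w·L^4) / (384·E·I).
Convert to SI units:
  w = 27.7 kN/m = 27700 N/m
  E = 79.1 GPa = 7.91 × 10¹⁰ Pa
Substitute:
  delta = (5 × 27700 × 4^4) / (384 × (7.91 × 10¹⁰) × 0.000408)
  delta = 0.002861 m
Convert: delta = 0.002861 m = 2.861 mm
Final answer: delta = 2.861 mm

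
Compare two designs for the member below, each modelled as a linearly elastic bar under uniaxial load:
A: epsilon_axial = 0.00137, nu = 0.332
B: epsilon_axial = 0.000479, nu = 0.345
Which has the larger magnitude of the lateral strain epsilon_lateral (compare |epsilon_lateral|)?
Model: a linearly elastic bar under uniaxial load, so epsilon_lateral = -nu·epsilon_axial (SI units).
  A: epsilon_lateral = -(0.332 × 0.00137) = -0.0004548
  B: epsilon_lateral = -(0.345 × 0.000479) = -0.0001653
|epsilon_lateral|: A = 0.0004548, B = 0.0001653, so A is larger in magnitude.
Final answer: A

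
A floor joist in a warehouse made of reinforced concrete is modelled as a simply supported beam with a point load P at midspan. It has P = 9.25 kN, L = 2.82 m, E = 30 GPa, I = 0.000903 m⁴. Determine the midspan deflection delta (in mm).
Model: a simply supported beam with a point load P at midspan, so delta = (P·L^3) / (48·E·I).
Convert to SI units:
  P = 9.25 kN = 9250 N
  E = 30 GPa = 3 × 10¹⁰ Pa
Substitute:
  delta = (9250 × 2.82^3) / (48 × (3 × 10¹⁰) × 0.000903)
  delta = 0.0001595 m
Convert: delta = 0.0001595 m = 0.1595 mm
Final answer: delta = 0.1595 mm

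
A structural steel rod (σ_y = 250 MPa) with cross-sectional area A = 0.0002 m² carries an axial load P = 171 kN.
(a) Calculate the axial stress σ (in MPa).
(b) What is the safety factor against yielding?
(a) Axial stress σ = P/A. Convert P = 171 kN = 171000 N.
  σ = 171000 / 0.0002 = 8.55 × 10⁸ Pa = 855 MPa
(b) Safety factor SF = σ_y/σ = 250 / 855 = 0.2924
Final answer: (a) σ = 855 MPa, (b) SF = 0.2924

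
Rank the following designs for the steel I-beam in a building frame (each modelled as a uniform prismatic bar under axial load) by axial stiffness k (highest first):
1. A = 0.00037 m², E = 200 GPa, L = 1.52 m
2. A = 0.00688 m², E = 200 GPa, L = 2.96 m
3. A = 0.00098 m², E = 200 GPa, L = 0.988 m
Model: a uniform prismatic bar under axial load, so k = (A·E) / L (SI units).
  Case 1: k = (0.00037 × (2 × 10¹¹)) / 1.52 = 4.868 × 10⁷ N/m = 48.68 MN/m
  Case 2: k = (0.00688 × (2 × 10¹¹)) / 2.96 = 4.649 × 10⁸ N/m = 464.9 MN/m
  Case 3: k = (0.00098 × (2 × 10¹¹)) / 0.988 = 1.984 × 10⁸ N/m = 198.4 MN/m
Ordering: 464.9 MN/m (case 2) > 198.4 MN/m (case 3) > 48.68 MN/m (case 1)
Final answer: 2, 3, 1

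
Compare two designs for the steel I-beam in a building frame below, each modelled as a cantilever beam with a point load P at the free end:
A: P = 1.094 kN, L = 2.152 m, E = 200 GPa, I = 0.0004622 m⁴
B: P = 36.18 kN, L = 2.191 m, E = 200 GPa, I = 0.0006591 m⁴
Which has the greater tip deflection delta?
Model: a cantilever beam with a point load P at the free end, so delta = (P·L^3) / (3·E·I) (SI units).
  A: delta = (1094 × 2.152^3) / (3 × (2 × 10¹¹) × 0.0004622) = 3.932 × 10⁻⁵ m = 0.03932 mm
  B: delta = (36180 × 2.191^3) / (3 × (2 × 10¹¹) × 0.0006591) = 0.0009623 m = 0.9623 mm
0.9623 mm > 0.03932 mm, so B is larger.
Final answer: B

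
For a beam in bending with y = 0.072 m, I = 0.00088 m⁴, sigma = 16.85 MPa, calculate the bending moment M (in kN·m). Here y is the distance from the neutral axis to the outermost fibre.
Model: a beam in bending, so sigma = (M·y) / I.
Solve for M: M = (sigma·I) / y.
Convert to SI units:
  sigma = 16.85 MPa = 1.685 × 10⁷ Pa
Substitute:
  M = ((1.685 × 10⁷) × 0.00088) / 0.072
  M = 205900 N·m
Convert: M = 205900 N·m = 205.9 kN·m
Final answer: M = 205.9 kN·m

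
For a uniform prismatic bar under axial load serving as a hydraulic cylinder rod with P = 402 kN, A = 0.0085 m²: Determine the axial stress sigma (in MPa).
Model: a uniform prismatic bar under axial load, so sigma = P / A.
Convert to SI units:
  P = 402 kN = 402000 N
Substitute:
  sigma = 402000 / 0.0085
  sigma = 4.729 × 10⁷ Pa
Convert: sigma = 4.729 × 10⁷ Pa = 47.29 MPa
Final answer: sigma = 47.29 MPa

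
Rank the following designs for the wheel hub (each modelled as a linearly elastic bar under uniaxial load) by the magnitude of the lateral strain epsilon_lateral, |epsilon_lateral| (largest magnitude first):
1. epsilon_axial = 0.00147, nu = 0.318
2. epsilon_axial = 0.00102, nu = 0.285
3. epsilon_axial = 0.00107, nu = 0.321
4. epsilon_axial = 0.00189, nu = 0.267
Model: a linearly elastic bar under uniaxial load, so epsilon_lateral = -nu·epsilon_axial (SI units).
  Case 1: epsilon_lateral = -(0.318 × 0.00147) = -0.0004675
  Case 2: epsilon_lateral = -(0.285 × 0.00102) = -0.0002907
  Case 3: epsilon_lateral = -(0.321 × 0.00107) = -0.0003435
  Case 4: epsilon_lateral = -(0.267 × 0.00189) = -0.0005046
Ordering by |epsilon_lateral|: 0.0005046 (case 4) > 0.0004675 (case 1) > 0.0003435 (case 3) > 0.0002907 (case 2)
Final answer: 4, 1, 3, 2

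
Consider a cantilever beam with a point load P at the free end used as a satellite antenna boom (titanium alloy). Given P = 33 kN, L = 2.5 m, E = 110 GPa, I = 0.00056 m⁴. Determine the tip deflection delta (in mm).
Model: a cantilever beam with a point load P at the free end, so delta = (P·L^3) / (3·E·I).
Convert to SI units:
  P = 33 kN = 33000 N
  E = 110 GPa = 1.1 × 10¹¹ Pa
Substitute:
  delta = (33000 × 2.5^3) / (3 × (1.1 × 10¹¹) × 0.00056)
  delta = 0.00279 m
Convert: delta = 0.00279 m = 2.79 mm
Final answer: delta = 2.79 mm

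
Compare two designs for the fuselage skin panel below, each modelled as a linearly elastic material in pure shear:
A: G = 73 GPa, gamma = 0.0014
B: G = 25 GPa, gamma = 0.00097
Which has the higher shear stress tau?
Model: a linearly elastic material in pure shear, so tau = G·gamma (SI units).
  A: tau = (7.3 × 10¹⁰) × 0.0014 = 1.022 × 10⁸ Pa = 102.2 MPa
  B: tau = (2.5 × 10¹⁰) × 0.00097 = 2.425 × 10⁷ Pa = 24.25 MPa
102.2 MPa > 24.25 MPa, so A is larger.
Final answer: A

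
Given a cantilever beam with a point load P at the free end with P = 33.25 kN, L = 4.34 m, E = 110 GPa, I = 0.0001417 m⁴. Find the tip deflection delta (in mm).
Model: a cantilever beam with a point load P at the free end, so delta = (P·L^3) / (3·E·I).
Convert to SI units:
  P = 33.25 kN = 33250 N
  E = 110 GPa = 1.1 × 10¹¹ Pa
Substitute:
  delta = (33250 × 4.34^3) / (3 × (1.1 × 10¹¹) × 0.0001417)
  delta = 0.05813 m
Convert: delta = 0.05813 m = 58.13 mm
Final answer: delta = 58.13 mm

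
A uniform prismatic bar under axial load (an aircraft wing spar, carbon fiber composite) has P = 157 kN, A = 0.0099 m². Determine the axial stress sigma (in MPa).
Model: a uniform prismatic bar under axial load, so sigma = P / A.
Convert to SI units:
  P = 157 kN = 157000 N
Substitute:
  sigma = 157000 / 0.0099
  sigma = 1.586 × 10⁷ Pa
Convert: sigma = 1.586 × 10⁷ Pa = 15.86 MPa
Final answer: sigma = 15.86 MPa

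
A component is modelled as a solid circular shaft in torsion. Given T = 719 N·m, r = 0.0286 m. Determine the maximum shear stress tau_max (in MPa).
Model: a solid circular shaft in torsion, so tau_max = (2·T) / (π·r^3).
Substitute:
  tau_max = (2 × 719) / (π × 0.0286^3)
  tau_max = 1.957 × 10⁷ Pa
Convert: tau_max = 1.957 × 10⁷ Pa = 19.57 MPa
Final answer: tau_max = 19.57 MPa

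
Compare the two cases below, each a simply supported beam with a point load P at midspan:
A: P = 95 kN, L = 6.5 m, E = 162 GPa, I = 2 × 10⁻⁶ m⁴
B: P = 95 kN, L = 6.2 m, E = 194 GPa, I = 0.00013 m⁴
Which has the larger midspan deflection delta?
Model: a simply supported beam with a point load P at midspan, so delta = (P·L^3) / (48·E·I) (SI units).
  A: delta = (95000 × 6.5^3) / (48 × (1.62 × 10¹¹) × (2 × 10⁻⁶)) = 1.678 m = 1678 mm
  B: delta = (95000 × 6.2^3) / (48 × (1.94 × 10¹¹) × 0.00013) = 0.0187 m = 18.7 mm
1678 mm > 18.7 mm, so A is larger.
Final answer: A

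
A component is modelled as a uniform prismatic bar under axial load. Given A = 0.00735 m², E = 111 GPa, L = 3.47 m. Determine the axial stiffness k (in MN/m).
Model: a uniform prismatic bar under axial load, so k = (A·E) / L.
Convert to SI units:
  E = 111 GPa = 1.11 × 10¹¹ Pa
Substitute:
  k = (0.00735 × (1.11 × 10¹¹)) / 3.47
  k = 2.351 × 10⁸ N/m
Convert: k = 2.351 × 10⁸ N/m = 235.1 MN/m
Final answer: k = 235.1 MN/m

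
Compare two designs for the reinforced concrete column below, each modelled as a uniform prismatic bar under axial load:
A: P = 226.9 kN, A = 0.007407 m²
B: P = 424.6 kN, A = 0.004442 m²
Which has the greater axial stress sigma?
Model: a uniform prismatic bar under axial load, so sigma = P / A (SI units).
  A: sigma = 226900 / 0.007407 = 3.063 × 10⁷ Pa = 30.63 MPa
  B: sigma = 424600 / 0.004442 = 9.559 × 10⁷ Pa = 95.59 MPa
95.59 MPa > 30.63 MPa, so B is larger.
Final answer: B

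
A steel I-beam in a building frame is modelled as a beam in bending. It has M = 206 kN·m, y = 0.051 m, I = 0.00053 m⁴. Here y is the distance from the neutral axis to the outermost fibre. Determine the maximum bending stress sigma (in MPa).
Model: a beam in bending, so sigma = (M·y) / I.
Convert to SI units:
  M = 206 kN·m = 206000 N·m
Substitute:
  sigma = (206000 × 0.051) / 0.00053
  sigma = 1.982 × 10⁷ Pa
Convert: sigma = 1.982 × 10⁷ Pa = 19.82 MPa
Final answer: sigma = 19.82 MPa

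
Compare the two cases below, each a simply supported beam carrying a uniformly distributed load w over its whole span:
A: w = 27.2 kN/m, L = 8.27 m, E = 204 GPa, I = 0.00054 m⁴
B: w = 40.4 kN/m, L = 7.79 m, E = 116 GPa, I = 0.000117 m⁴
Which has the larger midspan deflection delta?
Model: a simply supported beam carrying a uniformly distributed load w over its whole span, so delta = (5·w·L^4) / (384·E·I) (SI units).
  A: delta = (5 × 27200 × 8.27^4) / (384 × (2.04 × 10¹¹) × 0.00054) = 0.01504 m = 15.04 mm
  B: delta = (5 × 40400 × 7.79^4) / (384 × (1.16 × 10¹¹) × 0.000117) = 0.1427 m = 142.7 mm
142.7 mm > 15.04 mm, so B is larger.
Final answer: B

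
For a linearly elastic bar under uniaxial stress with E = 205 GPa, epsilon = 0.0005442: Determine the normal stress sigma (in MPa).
Model: a linearly elastic bar under uniaxial stress, so sigma = E·epsilon.
Convert to SI units:
  E = 205 GPa = 2.05 × 10¹¹ Pa
Substitute:
  sigma = (2.05 × 10¹¹) × 0.0005442
  sigma = 1.116 × 10⁸ Pa
Convert: sigma = 1.116 × 10⁸ Pa = 111.6 MPa
Final answer: sigma = 111.6 MPa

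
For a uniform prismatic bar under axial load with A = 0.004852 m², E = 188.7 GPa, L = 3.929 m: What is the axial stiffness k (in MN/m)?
Model: a uniform prismatic bar under axial load, so k = (A·E) / L.
Convert to SI units:
  E = 188.7 GPa = 1.887 × 10¹¹ Pa
Substitute:
  k = (0.004852 × (1.887 × 10¹¹)) / 3.929
  k = 2.33 × 10⁸ N/m
Convert: k = 2.33 × 10⁸ N/m = 233 MN/m
Final answer: k = 233 MN/m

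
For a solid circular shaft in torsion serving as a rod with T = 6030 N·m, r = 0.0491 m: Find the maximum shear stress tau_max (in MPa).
Model: a solid circular shaft in torsion, so tau_max = (2·T) / (π·r^3).
Substitute:
  tau_max = (2 × 6030) / (π × 0.0491^3)
  tau_max = 3.243 × 10⁷ Pa
Convert: tau_max = 3.243 × 10⁷ Pa = 32.43 MPa
Final answer: tau_max = 32.43 MPa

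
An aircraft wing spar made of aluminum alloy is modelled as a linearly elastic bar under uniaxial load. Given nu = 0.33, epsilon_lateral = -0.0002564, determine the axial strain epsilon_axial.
Model: a linearly elastic bar under uniaxial load, so epsilon_lateral = -nu·epsilon_axial.
Solve for epsilon_axial: epsilon_axial = -epsilon_lateral / nu.
Substitute:
  epsilon_axial = -(-0.0002564) / 0.33
  epsilon_axial = 0.000777
Final answer: epsilon_axial = 0.000777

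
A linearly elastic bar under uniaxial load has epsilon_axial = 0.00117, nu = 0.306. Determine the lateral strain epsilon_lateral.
Model: a linearly elastic bar under uniaxial load, so epsilon_lateral = -nu·epsilon_axial.
Substitute:
  epsilon_lateral = -(0.306 × 0.00117)
  epsilon_lateral = -0.000358
Final answer: epsilon_lateral = -0.000358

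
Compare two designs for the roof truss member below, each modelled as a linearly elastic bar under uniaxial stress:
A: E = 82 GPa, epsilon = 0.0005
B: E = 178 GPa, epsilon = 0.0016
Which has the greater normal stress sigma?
Model: a linearly elastic bar under uniaxial stress, so sigma = E·epsilon (SI units).
  A: sigma = (8.2 × 10¹⁰) × 0.0005 = 4.1 × 10⁷ Pa = 41 MPa
  B: sigma = (1.78 × 10¹¹) × 0.0016 = 2.848 × 10⁸ Pa = 284.8 MPa
284.8 MPa > 41 MPa, so B is larger.
Final answer: B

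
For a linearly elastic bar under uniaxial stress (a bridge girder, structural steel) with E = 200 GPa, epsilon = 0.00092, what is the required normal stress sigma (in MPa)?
Model: a linearly elastic bar under uniaxial stress, so epsilon = sigma / E.
Solve for sigma: sigma = epsilon·E.
Convert to SI units:
  E = 200 GPa = 2 × 10¹¹ Pa
Substitute:
  sigma = 0.00092 × (2 × 10¹¹)
  sigma = 1.84 × 10⁸ Pa
Convert: sigma = 1.84 × 10⁸ Pa = 184 MPa
Final answer: sigma = 184 MPa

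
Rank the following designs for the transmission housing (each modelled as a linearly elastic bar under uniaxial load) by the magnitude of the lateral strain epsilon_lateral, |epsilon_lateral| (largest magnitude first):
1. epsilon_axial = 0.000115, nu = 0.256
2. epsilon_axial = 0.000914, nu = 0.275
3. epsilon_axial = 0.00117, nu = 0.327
Model: a linearly elastic bar under uniaxial load, so epsilon_lateral = -nu·epsilon_axial (SI units).
  Case 1: epsilon_lateral = -(0.256 × 0.000115) = -2.944 × 10⁻⁵
  Case 2: epsilon_lateral = -(0.275 × 0.000914) = -0.0002514
  Case 3: epsilon_lateral = -(0.327 × 0.00117) = -0.0003826
Ordering by |epsilon_lateral|: 0.0003826 (case 3) > 0.0002514 (case 2) > 2.944 × 10⁻⁵ (case 1)
Final answer: 3, 2, 1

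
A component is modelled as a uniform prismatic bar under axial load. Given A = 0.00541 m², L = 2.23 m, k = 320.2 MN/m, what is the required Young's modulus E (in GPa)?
Model: a uniform prismatic bar under axial load, so k = (A·E) / L.
Solve for E: E = (k·L) / A.
Convert to SI units:
  k = 320.2 MN/m = 3.202 × 10⁸ N/m
Substitute:
  E = ((3.202 × 10⁸) × 2.23) / 0.00541
  E = 1.32 × 10¹¹ Pa
Convert: E = 1.32 × 10¹¹ Pa = 132 GPa
Final answer: E = 132 GPa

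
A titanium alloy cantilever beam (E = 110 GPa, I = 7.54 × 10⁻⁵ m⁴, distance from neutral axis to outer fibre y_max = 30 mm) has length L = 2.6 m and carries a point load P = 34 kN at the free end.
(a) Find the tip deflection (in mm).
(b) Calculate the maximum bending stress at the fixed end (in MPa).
(a) Tip deflection of a cantilever with an end point load: δ = P·L^3 / (3·E·I). Convert P = 34 kN = 34000 N, E = 110 GPa = 1.1 × 10¹¹ Pa.
  δ = (34000 × 2.6^3) / (3 × (1.1 × 10¹¹) × (7.54 × 10⁻⁵)) = 0.02402 m = 24.02 mm
(b) Maximum bending moment at the fixed end: M = P·L = 34000 × 2.6 = 88400 N·m. Convert y_max = 30 mm = 0.03 m.
  σ = M·y_max / I = (88400 × 0.03) / (7.54 × 10⁻⁵) = 3.517 × 10⁷ Pa = 35.17 MPa
Final answer: (a) δ = 24.02 mm, (b) σ = 35.17 MPa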